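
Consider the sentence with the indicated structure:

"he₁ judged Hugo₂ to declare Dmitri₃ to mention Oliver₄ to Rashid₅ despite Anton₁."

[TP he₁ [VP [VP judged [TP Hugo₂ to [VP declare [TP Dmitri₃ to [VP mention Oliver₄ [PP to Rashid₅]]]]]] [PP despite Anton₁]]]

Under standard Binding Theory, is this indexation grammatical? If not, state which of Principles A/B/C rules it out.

The two coindexed NPs are *he₁* and *Anton₁*.
*Anton₁* is an R-expression. Principle C requires it to be free everywhere.
*he₁* c-commands it and carries the same index.
The R-expression is bound → Principle C violation.

Principle C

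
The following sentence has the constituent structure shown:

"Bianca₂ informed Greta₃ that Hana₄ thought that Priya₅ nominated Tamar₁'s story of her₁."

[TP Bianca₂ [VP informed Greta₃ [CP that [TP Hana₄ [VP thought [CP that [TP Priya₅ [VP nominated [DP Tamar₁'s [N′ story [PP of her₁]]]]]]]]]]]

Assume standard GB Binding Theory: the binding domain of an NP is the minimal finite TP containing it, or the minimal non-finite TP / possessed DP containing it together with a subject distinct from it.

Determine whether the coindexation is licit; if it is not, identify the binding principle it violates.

Principle B

The two coindexed NPs are *Tamar₁* and *her₁*.
*her₁* is a pronoun. Its binding domain is the possessed DP, whose subject is Tamar₁.
*Tamar₁* c-commands it within that domain and carries the same index.
The pronoun is locally bound → Principle B violation.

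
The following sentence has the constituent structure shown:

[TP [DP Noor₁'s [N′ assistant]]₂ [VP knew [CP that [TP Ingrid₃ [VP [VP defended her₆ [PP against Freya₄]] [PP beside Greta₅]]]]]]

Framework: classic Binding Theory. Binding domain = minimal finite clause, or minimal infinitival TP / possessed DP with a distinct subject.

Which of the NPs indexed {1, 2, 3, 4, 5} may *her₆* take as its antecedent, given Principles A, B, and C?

*her* is a pronoun, so Principle B applies: it must be free in its binding domain.
Binding domain of *her₆*: the embedded TP, whose subject is Ingrid₃.
*Noor₁* and the pronoun do not c-command one another → neither Principle B nor Principle C is at stake; coindexation permitted.
*[Noor₁'s assistant]₂* c-commands the pronoun but from outside its binding domain, and is not c-commanded by it → coindexation permitted.
*Ingrid₃* c-commands the pronoun within its binding domain → coindexation would violate Principle B.
*Freya₄*: the pronoun c-commands this R-expression → coindexation would violate Principle C on *Freya₄*.
*Greta₅* and the pronoun do not c-command one another → neither Principle B nor Principle C is at stake; coindexation permitted.

{1, 2, 5}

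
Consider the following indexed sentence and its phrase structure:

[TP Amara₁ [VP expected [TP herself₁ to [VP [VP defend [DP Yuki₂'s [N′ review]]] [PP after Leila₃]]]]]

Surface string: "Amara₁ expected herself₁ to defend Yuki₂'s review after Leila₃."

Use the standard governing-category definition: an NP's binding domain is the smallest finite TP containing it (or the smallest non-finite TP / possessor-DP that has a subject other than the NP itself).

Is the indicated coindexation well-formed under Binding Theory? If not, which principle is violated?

The two coindexed NPs are *Amara₁* and *herself₁*.
*herself₁* is an anaphor; its binding domain is the matrix TP, whose subject is Amara₁. *Amara₁* c-commands it within that domain and shares its index, so Principle A is satisfied.
*Amara₁* is an R-expression; *herself₁* does not c-command it, and no other NP shares its index, so Principle C is satisfied.
All principles are respected.

grammatical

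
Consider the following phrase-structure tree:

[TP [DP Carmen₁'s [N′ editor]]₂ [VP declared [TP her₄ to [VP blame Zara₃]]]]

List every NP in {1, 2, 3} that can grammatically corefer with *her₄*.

{1}

*her* is a pronoun, so Principle B applies: it must be free in its binding domain.
Binding domain of *her₄*: the matrix TP, whose subject is [Carmen₁'s editor]₂.
*Carmen₁* and the pronoun do not c-command one another → neither Principle B nor Principle C is at stake; coindexation permitted.
*[Carmen₁'s editor]₂* c-commands the pronoun within its binding domain → coindexation would violate Principle B.
*Zara₃*: the pronoun c-commands this R-expression → coindexation would violate Principle C on *Zara₃*.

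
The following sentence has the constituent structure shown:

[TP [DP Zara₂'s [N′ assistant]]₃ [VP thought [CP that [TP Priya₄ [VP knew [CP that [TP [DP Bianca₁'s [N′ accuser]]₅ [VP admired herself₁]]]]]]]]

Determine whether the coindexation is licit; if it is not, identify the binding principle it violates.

The two coindexed NPs are *Bianca₁* and *herself₁*.
*herself₁* is an anaphor. Principle A requires it to be bound within its binding domain — the embedded TP, whose subject is [Bianca₁'s accuser]₅.
Within that domain it is c-commanded by *[Bianca₁'s accuser]₅*, which does not share its index.
*Bianca₁* does not c-command the anaphor at all.
The anaphor is unbound in its domain → Principle A violation.

Principle A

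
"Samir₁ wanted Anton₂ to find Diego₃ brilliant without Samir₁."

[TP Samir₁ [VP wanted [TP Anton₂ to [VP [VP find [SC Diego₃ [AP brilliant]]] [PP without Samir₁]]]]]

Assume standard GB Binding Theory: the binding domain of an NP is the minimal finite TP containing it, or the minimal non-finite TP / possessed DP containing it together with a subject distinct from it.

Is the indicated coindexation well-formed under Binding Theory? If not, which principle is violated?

Principle C

The two coindexed NPs are *Samir₁* (the higher occurrence) and *Samir₁* (the lower occurrence).
*Samir₁* (the lower occurrence) is an R-expression. Principle C requires it to be free everywhere.
*Samir₁* (the higher occurrence) c-commands it and carries the same index.
The R-expression is bound → Principle C violation.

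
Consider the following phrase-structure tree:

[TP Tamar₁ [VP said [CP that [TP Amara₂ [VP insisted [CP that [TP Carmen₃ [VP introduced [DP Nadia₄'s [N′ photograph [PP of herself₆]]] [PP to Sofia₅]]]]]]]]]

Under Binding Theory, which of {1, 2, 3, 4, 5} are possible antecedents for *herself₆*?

{4}

*herself* is an anaphor, so Principle A applies: it must be bound in its binding domain.
Binding domain of *herself₆*: the possessed DP, whose subject is Nadia₄.
*Tamar₁* c-commands the anaphor but is outside its binding domain → cannot satisfy Principle A.
*Amara₂* c-commands the anaphor but is outside its binding domain → cannot satisfy Principle A.
*Carmen₃* c-commands the anaphor but is outside its binding domain → cannot satisfy Principle A.
*Nadia₄* c-commands the anaphor within its binding domain → licit binder.
*Sofia₅* does not c-command the anaphor → cannot bind it.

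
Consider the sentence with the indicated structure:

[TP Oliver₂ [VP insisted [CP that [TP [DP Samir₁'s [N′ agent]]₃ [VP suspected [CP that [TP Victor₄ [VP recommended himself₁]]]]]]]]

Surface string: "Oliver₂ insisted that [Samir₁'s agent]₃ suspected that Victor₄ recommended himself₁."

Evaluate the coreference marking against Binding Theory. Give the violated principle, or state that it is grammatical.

Principle A

The two coindexed NPs are *Samir₁* and *himself₁*.
*himself₁* is an anaphor. Principle A requires it to be bound within its binding domain — the embedded TP, whose subject is Victor₄.
Within that domain it is c-commanded by *Victor₄*, which does not share its index.
*Samir₁* does not c-command the anaphor at all.
The anaphor is unbound in its domain → Principle A violation.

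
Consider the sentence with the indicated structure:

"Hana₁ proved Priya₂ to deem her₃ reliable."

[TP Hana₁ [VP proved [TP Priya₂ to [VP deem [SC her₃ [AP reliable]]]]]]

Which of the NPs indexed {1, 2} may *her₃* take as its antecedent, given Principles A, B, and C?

*her* is a pronoun, so Principle B applies: it must be free in its binding domain.
Binding domain of *her₃*: the embedded TP, whose subject is Priya₂.
*Hana₁* c-commands the pronoun but from outside its binding domain, and is not c-commanded by it → coindexation permitted.
*Priya₂* c-commands the pronoun within its binding domain → coindexation would violate Principle B.

{1}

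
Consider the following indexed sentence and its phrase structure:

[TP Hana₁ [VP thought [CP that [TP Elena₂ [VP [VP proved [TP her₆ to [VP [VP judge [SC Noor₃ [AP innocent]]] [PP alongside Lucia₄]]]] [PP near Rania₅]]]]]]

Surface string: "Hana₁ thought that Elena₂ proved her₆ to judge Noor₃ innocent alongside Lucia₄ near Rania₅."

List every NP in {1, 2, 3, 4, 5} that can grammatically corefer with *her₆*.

{1, 5}

*her* is a pronoun, so Principle B applies: it must be free in its binding domain.
Binding domain of *her₆*: the embedded TP, whose subject is Elena₂.
*Hana₁* c-commands the pronoun but from outside its binding domain, and is not c-commanded by it → coindexation permitted.
*Elena₂* c-commands the pronoun within its binding domain → coindexation would violate Principle B.
*Noor₃*: the pronoun c-commands this R-expression → coindexation would violate Principle C on *Noor₃*.
*Lucia₄*: the pronoun c-commands this R-expression → coindexation would violate Principle C on *Lucia₄*.
*Rania₅* and the pronoun do not c-command one another → neither Principle B nor Principle C is at stake; coindexation permitted.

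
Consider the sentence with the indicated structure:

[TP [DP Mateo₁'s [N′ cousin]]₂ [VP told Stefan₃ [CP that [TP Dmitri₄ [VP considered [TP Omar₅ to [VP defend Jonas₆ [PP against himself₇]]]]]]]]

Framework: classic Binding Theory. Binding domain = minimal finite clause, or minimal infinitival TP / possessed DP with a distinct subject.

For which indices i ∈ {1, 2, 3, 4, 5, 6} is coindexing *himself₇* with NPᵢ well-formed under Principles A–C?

*himself* is an anaphor, so Principle A applies: it must be bound in its binding domain.
Binding domain of *himself₇*: the embedded TP, whose subject is Omar₅.
*Mateo₁* does not c-command the anaphor → cannot bind it.
*[Mateo₁'s cousin]₂* c-commands the anaphor but is outside its binding domain → cannot satisfy Principle A.
*Stefan₃* c-commands the anaphor but is outside its binding domain → cannot satisfy Principle A.
*Dmitri₄* c-commands the anaphor but is outside its binding domain → cannot satisfy Principle A.
*Omar₅* c-commands the anaphor within its binding domain → licit binder.
*Jonas₆* c-commands the anaphor within its binding domain → licit binder.

{5, 6}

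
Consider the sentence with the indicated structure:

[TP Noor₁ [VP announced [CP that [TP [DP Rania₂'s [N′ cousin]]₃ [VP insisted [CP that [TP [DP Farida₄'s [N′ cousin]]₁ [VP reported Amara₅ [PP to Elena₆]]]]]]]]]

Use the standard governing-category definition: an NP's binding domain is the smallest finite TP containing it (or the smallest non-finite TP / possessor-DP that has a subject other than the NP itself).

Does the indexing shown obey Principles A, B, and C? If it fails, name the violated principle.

The two coindexed NPs are *[Farida₄'s cousin]₁* and *Noor₁*.
*[Farida₄'s cousin]₁* is an R-expression. Principle C requires it to be free everywhere.
*Noor₁* c-commands it and carries the same index.
The R-expression is bound → Principle C violation.

Principle C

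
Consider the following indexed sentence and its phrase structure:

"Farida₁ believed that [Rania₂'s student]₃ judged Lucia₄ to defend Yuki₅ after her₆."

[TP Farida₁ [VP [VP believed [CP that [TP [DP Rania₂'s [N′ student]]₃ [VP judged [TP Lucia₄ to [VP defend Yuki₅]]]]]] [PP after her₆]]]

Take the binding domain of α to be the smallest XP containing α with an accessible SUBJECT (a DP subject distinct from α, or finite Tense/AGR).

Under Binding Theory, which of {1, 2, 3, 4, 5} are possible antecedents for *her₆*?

*her* is a pronoun, so Principle B applies: it must be free in its binding domain.
Binding domain of *her₆*: the matrix TP, whose subject is Farida₁.
*Farida₁* c-commands the pronoun within its binding domain → coindexation would violate Principle B.
*Rania₂* and the pronoun do not c-command one another → neither Principle B nor Principle C is at stake; coindexation permitted.
*[Rania₂'s student]₃* and the pronoun do not c-command one another → neither Principle B nor Principle C is at stake; coindexation permitted.
*Lucia₄* and the pronoun do not c-command one another → neither Principle B nor Principle C is at stake; coindexation permitted.
*Yuki₅* and the pronoun do not c-command one another → neither Principle B nor Principle C is at stake; coindexation permitted.

{2, 3, 4, 5}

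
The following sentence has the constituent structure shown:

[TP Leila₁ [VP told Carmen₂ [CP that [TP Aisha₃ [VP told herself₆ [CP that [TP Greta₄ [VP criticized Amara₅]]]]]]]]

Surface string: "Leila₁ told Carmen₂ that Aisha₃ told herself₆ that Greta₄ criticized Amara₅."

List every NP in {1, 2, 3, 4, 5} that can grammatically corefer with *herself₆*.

*herself* is an anaphor, so Principle A applies: it must be bound in its binding domain.
Binding domain of *herself₆*: the embedded TP, whose subject is Aisha₃.
*Leila₁* c-commands the anaphor but is outside its binding domain → cannot satisfy Principle A.
*Carmen₂* c-commands the anaphor but is outside its binding domain → cannot satisfy Principle A.
*Aisha₃* c-commands the anaphor within its binding domain → licit binder.
*Greta₄* does not c-command the anaphor → cannot bind it.
*Amara₅* does not c-command the anaphor → cannot bind it.

{3}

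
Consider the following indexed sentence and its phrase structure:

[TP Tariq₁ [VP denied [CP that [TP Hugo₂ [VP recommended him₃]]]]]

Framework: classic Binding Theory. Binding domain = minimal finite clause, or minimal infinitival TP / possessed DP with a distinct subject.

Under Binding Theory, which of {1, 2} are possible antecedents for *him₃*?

*him* is a pronoun, so Principle B applies: it must be free in its binding domain.
Binding domain of *him₃*: the embedded TP, whose subject is Hugo₂.
*Tariq₁* c-commands the pronoun but from outside its binding domain, and is not c-commanded by it → coindexation permitted.
*Hugo₂* c-commands the pronoun within its binding domain → coindexation would violate Principle B.

{1}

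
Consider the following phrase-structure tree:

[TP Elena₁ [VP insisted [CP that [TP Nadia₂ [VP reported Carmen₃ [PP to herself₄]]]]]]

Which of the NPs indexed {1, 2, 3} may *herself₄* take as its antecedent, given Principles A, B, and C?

{2, 3}

*herself* is an anaphor, so Principle A applies: it must be bound in its binding domain.
Binding domain of *herself₄*: the embedded TP, whose subject is Nadia₂.
*Elena₁* c-commands the anaphor but is outside its binding domain → cannot satisfy Principle A.
*Nadia₂* c-commands the anaphor within its binding domain → licit binder.
*Carmen₃* c-commands the anaphor within its binding domain → licit binder.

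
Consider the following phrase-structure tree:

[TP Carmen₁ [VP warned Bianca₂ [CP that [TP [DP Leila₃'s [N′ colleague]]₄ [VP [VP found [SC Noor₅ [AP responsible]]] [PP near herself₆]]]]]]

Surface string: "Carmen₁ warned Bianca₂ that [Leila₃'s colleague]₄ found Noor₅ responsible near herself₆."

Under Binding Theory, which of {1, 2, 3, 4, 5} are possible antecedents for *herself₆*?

*herself* is an anaphor, so Principle A applies: it must be bound in its binding domain.
Binding domain of *herself₆*: the embedded TP, whose subject is [Leila₃'s colleague]₄.
*Carmen₁* c-commands the anaphor but is outside its binding domain → cannot satisfy Principle A.
*Bianca₂* c-commands the anaphor but is outside its binding domain → cannot satisfy Principle A.
*Leila₃* does not c-command the anaphor → cannot bind it.
*[Leila₃'s colleague]₄* c-commands the anaphor within its binding domain → licit binder.
*Noor₅* does not c-command the anaphor → cannot bind it.

{4}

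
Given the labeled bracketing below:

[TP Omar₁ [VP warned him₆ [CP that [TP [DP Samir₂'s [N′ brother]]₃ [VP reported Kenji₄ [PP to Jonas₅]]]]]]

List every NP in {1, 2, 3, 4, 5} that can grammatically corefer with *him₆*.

none

*him* is a pronoun, so Principle B applies: it must be free in its binding domain.
Binding domain of *him₆*: the matrix TP, whose subject is Omar₁.
*Omar₁* c-commands the pronoun within its binding domain → coindexation would violate Principle B.
*Samir₂*: the pronoun c-commands this R-expression → coindexation would violate Principle C on *Samir₂*.
*[Samir₂'s brother]₃*: the pronoun c-commands this R-expression → coindexation would violate Principle C on *[Samir₂'s brother]₃*.
*Kenji₄*: the pronoun c-commands this R-expression → coindexation would violate Principle C on *Kenji₄*.
*Jonas₅*: the pronoun c-commands this R-expression → coindexation would violate Principle C on *Jonas₅*.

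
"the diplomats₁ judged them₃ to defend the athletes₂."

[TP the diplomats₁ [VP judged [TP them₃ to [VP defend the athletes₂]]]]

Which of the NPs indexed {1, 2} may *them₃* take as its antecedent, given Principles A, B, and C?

*them* is a pronoun, so Principle B applies: it must be free in its binding domain.
Binding domain of *them₃*: the matrix TP, whose subject is the diplomats₁.
*the diplomats₁* c-commands the pronoun within its binding domain → coindexation would violate Principle B.
*the athletes₂*: the pronoun c-commands this R-expression → coindexation would violate Principle C on *the athletes₂*.

none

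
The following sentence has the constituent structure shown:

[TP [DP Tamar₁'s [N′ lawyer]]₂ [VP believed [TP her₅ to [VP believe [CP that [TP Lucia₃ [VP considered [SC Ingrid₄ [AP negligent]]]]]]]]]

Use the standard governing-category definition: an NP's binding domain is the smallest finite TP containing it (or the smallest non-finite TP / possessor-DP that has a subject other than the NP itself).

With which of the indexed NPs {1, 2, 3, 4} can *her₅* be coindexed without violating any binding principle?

*her* is a pronoun, so Principle B applies: it must be free in its binding domain.
Binding domain of *her₅*: the matrix TP, whose subject is [Tamar₁'s lawyer]₂.
*Tamar₁* and the pronoun do not c-command one another → neither Principle B nor Principle C is at stake; coindexation permitted.
*[Tamar₁'s lawyer]₂* c-commands the pronoun within its binding domain → coindexation would violate Principle B.
*Lucia₃*: the pronoun c-commands this R-expression → coindexation would violate Principle C on *Lucia₃*.
*Ingrid₄*: the pronoun c-commands this R-expression → coindexation would violate Principle C on *Ingrid₄*.

{1}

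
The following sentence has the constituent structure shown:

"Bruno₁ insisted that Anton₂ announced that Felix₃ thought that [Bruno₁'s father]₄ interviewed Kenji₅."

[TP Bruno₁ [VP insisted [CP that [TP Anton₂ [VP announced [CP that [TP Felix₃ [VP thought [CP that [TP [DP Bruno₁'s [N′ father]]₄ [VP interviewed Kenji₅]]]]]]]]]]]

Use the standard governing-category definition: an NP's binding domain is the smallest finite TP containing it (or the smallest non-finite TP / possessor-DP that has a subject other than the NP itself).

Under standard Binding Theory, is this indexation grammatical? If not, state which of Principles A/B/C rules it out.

The two coindexed NPs are *Bruno₁* (the higher occurrence) and *Bruno₁* (the lower occurrence).
*Bruno₁* (the lower occurrence) is an R-expression. Principle C requires it to be free everywhere.
*Bruno₁* (the higher occurrence) c-commands it and carries the same index.
The R-expression is bound → Principle C violation.

Principle C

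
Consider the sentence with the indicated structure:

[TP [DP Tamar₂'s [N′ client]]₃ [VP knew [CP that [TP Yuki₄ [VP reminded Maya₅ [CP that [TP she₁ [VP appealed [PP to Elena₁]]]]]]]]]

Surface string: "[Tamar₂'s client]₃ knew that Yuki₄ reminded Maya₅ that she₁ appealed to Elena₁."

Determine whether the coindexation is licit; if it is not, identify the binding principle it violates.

Principle C

The two coindexed NPs are *she₁* and *Elena₁*.
*Elena₁* is an R-expression. Principle C requires it to be free everywhere.
*she₁* c-commands it and carries the same index.
The R-expression is bound → Principle C violation.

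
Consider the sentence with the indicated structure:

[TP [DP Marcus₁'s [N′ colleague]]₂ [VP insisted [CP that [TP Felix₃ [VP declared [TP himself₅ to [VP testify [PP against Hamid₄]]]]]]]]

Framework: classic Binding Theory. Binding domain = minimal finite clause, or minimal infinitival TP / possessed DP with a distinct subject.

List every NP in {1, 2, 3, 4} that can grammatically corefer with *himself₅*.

*himself* is an anaphor, so Principle A applies: it must be bound in its binding domain.
Binding domain of *himself₅*: the embedded TP, whose subject is Felix₃.
*Marcus₁* does not c-command the anaphor → cannot bind it.
*[Marcus₁'s colleague]₂* c-commands the anaphor but is outside its binding domain → cannot satisfy Principle A.
*Felix₃* c-commands the anaphor within its binding domain → licit binder.
*Hamid₄* does not c-command the anaphor → cannot bind it.

{3}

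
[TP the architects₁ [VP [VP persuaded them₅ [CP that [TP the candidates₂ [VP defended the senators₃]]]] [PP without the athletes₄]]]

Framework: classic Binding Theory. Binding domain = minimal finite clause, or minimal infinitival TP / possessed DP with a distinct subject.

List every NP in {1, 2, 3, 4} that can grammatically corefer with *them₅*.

{4}

*them* is a pronoun, so Principle B applies: it must be free in its binding domain.
Binding domain of *them₅*: the matrix TP, whose subject is the architects₁.
*the architects₁* c-commands the pronoun within its binding domain → coindexation would violate Principle B.
*the candidates₂*: the pronoun c-commands this R-expression → coindexation would violate Principle C on *the candidates₂*.
*the senators₃*: the pronoun c-commands this R-expression → coindexation would violate Principle C on *the senators₃*.
*the athletes₄* and the pronoun do not c-command one another → neither Principle B nor Principle C is at stake; coindexation permitted.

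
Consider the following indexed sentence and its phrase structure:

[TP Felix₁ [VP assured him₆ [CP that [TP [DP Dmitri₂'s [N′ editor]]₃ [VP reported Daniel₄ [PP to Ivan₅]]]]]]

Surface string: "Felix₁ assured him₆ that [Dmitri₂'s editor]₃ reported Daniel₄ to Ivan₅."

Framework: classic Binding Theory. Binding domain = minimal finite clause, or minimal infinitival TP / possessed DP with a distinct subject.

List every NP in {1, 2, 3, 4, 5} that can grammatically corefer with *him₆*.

*him* is a pronoun, so Principle B applies: it must be free in its binding domain.
Binding domain of *him₆*: the matrix TP, whose subject is Felix₁.
*Felix₁* c-commands the pronoun within its binding domain → coindexation would violate Principle B.
*Dmitri₂*: the pronoun c-commands this R-expression → coindexation would violate Principle C on *Dmitri₂*.
*[Dmitri₂'s editor]₃*: the pronoun c-commands this R-expression → coindexation would violate Principle C on *[Dmitri₂'s editor]₃*.
*Daniel₄*: the pronoun c-commands this R-expression → coindexation would violate Principle C on *Daniel₄*.
*Ivan₅*: the pronoun c-commands this R-expression → coindexation would violate Principle C on *Ivan₅*.

none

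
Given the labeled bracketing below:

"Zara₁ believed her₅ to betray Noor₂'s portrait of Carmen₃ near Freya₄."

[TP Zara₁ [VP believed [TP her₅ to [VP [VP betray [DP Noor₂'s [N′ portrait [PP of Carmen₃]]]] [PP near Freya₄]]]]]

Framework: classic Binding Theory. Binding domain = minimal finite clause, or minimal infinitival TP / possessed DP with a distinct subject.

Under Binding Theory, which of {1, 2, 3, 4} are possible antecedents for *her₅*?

*her* is a pronoun, so Principle B applies: it must be free in its binding domain.
Binding domain of *her₅*: the matrix TP, whose subject is Zara₁.
*Zara₁* c-commands the pronoun within its binding domain → coindexation would violate Principle B.
*Noor₂*: the pronoun c-commands this R-expression → coindexation would violate Principle C on *Noor₂*.
*Carmen₃*: the pronoun c-commands this R-expression → coindexation would violate Principle C on *Carmen₃*.
*Freya₄*: the pronoun c-commands this R-expression → coindexation would violate Principle C on *Freya₄*.

none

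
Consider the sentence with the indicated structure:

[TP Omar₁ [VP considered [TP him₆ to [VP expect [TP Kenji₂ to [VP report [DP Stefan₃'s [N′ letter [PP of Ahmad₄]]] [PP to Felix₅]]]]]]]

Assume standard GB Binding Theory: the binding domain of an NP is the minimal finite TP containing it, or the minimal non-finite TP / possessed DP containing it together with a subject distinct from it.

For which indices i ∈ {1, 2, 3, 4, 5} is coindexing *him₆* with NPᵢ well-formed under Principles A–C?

*him* is a pronoun, so Principle B applies: it must be free in its binding domain.
Binding domain of *him₆*: the matrix TP, whose subject is Omar₁.
*Omar₁* c-commands the pronoun within its binding domain → coindexation would violate Principle B.
*Kenji₂*: the pronoun c-commands this R-expression → coindexation would violate Principle C on *Kenji₂*.
*Stefan₃*: the pronoun c-commands this R-expression → coindexation would violate Principle C on *Stefan₃*.
*Ahmad₄*: the pronoun c-commands this R-expression → coindexation would violate Principle C on *Ahmad₄*.
*Felix₅*: the pronoun c-commands this R-expression → coindexation would violate Principle C on *Felix₅*.

none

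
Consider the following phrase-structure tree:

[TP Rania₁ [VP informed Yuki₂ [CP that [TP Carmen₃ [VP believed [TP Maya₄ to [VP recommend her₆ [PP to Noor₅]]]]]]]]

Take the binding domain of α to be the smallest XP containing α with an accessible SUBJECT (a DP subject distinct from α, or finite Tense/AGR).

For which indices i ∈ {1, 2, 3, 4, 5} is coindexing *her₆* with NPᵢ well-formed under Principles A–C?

{1, 2, 3}

*her* is a pronoun, so Principle B applies: it must be free in its binding domain.
Binding domain of *her₆*: the embedded TP, whose subject is Maya₄.
*Rania₁* c-commands the pronoun but from outside its binding domain, and is not c-commanded by it → coindexation permitted.
*Yuki₂* c-commands the pronoun but from outside its binding domain, and is not c-commanded by it → coindexation permitted.
*Carmen₃* c-commands the pronoun but from outside its binding domain, and is not c-commanded by it → coindexation permitted.
*Maya₄* c-commands the pronoun within its binding domain → coindexation would violate Principle B.
*Noor₅*: the pronoun c-commands this R-expression → coindexation would violate Principle C on *Noor₅*.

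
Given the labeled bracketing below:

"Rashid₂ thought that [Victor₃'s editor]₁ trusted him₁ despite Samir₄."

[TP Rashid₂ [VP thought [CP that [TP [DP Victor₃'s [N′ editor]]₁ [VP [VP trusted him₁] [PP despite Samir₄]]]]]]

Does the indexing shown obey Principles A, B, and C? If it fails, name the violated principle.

Principle B

The two coindexed NPs are *[Victor₃'s editor]₁* and *him₁*.
*him₁* is a pronoun. Its binding domain is the embedded TP, whose subject is [Victor₃'s editor]₁.
*[Victor₃'s editor]₁* c-commands it within that domain and carries the same index.
The pronoun is locally bound → Principle B violation.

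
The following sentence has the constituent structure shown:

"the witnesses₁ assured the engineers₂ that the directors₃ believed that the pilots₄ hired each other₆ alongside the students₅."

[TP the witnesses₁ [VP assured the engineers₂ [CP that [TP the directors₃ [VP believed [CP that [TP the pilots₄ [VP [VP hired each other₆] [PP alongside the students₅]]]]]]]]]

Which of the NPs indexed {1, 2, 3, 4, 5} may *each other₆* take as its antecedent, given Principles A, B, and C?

*each other* is an anaphor, so Principle A applies: it must be bound in its binding domain.
Binding domain of *each other₆*: the embedded TP, whose subject is the pilots₄.
*the witnesses₁* c-commands the anaphor but is outside its binding domain → cannot satisfy Principle A.
*the engineers₂* c-commands the anaphor but is outside its binding domain → cannot satisfy Principle A.
*the directors₃* c-commands the anaphor but is outside its binding domain → cannot satisfy Principle A.
*the pilots₄* c-commands the anaphor within its binding domain → licit binder.
*the students₅* does not c-command the anaphor → cannot bind it.

{4}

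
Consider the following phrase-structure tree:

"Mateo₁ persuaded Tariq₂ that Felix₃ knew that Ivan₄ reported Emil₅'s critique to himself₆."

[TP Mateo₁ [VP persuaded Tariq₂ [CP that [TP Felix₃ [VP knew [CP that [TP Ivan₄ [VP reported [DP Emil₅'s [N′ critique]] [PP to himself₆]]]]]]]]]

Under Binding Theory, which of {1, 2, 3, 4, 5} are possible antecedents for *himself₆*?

{4}

*himself* is an anaphor, so Principle A applies: it must be bound in its binding domain.
Binding domain of *himself₆*: the embedded TP, whose subject is Ivan₄.
*Mateo₁* c-commands the anaphor but is outside its binding domain → cannot satisfy Principle A.
*Tariq₂* c-commands the anaphor but is outside its binding domain → cannot satisfy Principle A.
*Felix₃* c-commands the anaphor but is outside its binding domain → cannot satisfy Principle A.
*Ivan₄* c-commands the anaphor within its binding domain → licit binder.
*Emil₅* does not c-command the anaphor → cannot bind it.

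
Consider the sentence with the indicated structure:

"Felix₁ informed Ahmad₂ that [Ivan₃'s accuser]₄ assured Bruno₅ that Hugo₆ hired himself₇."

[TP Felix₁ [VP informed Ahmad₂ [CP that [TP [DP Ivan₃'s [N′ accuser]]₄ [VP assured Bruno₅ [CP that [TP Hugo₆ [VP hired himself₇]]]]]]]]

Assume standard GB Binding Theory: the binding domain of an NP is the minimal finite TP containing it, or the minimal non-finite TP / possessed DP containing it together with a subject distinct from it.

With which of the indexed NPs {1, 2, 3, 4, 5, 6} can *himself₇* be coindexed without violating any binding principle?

*himself* is an anaphor, so Principle A applies: it must be bound in its binding domain.
Binding domain of *himself₇*: the embedded TP, whose subject is Hugo₆.
*Felix₁* c-commands the anaphor but is outside its binding domain → cannot satisfy Principle A.
*Ahmad₂* c-commands the anaphor but is outside its binding domain → cannot satisfy Principle A.
*Ivan₃* does not c-command the anaphor → cannot bind it.
*[Ivan₃'s accuser]₄* c-commands the anaphor but is outside its binding domain → cannot satisfy Principle A.
*Bruno₅* c-commands the anaphor but is outside its binding domain → cannot satisfy Principle A.
*Hugo₆* c-commands the anaphor within its binding domain → licit binder.

{6}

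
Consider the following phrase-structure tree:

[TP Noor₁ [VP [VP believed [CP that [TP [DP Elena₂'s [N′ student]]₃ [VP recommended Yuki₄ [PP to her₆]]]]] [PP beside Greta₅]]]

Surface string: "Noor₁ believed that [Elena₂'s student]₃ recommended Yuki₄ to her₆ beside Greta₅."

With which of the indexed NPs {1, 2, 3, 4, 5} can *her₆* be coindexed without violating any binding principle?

{1, 2, 5}

*her* is a pronoun, so Principle B applies: it must be free in its binding domain.
Binding domain of *her₆*: the embedded TP, whose subject is [Elena₂'s student]₃.
*Noor₁* c-commands the pronoun but from outside its binding domain, and is not c-commanded by it → coindexation permitted.
*Elena₂* and the pronoun do not c-command one another → neither Principle B nor Principle C is at stake; coindexation permitted.
*[Elena₂'s student]₃* c-commands the pronoun within its binding domain → coindexation would violate Principle B.
*Yuki₄* c-commands the pronoun within its binding domain → coindexation would violate Principle B.
*Greta₅* and the pronoun do not c-command one another → neither Principle B nor Principle C is at stake; coindexation permitted.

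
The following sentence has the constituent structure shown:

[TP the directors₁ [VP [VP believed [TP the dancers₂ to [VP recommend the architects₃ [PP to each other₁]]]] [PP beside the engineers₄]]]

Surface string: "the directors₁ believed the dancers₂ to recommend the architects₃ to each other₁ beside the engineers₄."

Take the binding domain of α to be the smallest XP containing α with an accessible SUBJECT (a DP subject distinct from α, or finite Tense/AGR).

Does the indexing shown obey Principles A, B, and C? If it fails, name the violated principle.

Principle A

The two coindexed NPs are *the directors₁* and *each other₁*.
*each other₁* is an anaphor. Principle A requires it to be bound within its binding domain — the embedded TP, whose subject is the dancers₂.
Within that domain it is c-commanded by *the dancers₂*, *the architects₃*, none of which share its index.
*the directors₁* does c-command the anaphor, but from outside its binding domain.
The anaphor is unbound in its domain → Principle A violation.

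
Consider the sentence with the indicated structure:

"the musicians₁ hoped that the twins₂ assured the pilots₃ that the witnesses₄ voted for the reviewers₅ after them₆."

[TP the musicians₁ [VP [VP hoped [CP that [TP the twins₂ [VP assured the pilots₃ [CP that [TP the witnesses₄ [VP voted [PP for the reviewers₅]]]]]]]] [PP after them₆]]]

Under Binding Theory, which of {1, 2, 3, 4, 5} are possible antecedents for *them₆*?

*them* is a pronoun, so Principle B applies: it must be free in its binding domain.
Binding domain of *them₆*: the matrix TP, whose subject is the musicians₁.
*the musicians₁* c-commands the pronoun within its binding domain → coindexation would violate Principle B.
*the twins₂* and the pronoun do not c-command one another → neither Principle B nor Principle C is at stake; coindexation permitted.
*the pilots₃* and the pronoun do not c-command one another → neither Principle B nor Principle C is at stake; coindexation permitted.
*the witnesses₄* and the pronoun do not c-command one another → neither Principle B nor Principle C is at stake; coindexation permitted.
*the reviewers₅* and the pronoun do not c-command one another → neither Principle B nor Principle C is at stake; coindexation permitted.

{2, 3, 4, 5}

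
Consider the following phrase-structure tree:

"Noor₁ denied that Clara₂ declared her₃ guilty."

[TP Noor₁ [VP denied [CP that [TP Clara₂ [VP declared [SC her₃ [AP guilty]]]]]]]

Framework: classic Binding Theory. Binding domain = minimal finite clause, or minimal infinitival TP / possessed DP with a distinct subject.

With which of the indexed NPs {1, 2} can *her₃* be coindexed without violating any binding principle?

{1}

*her* is a pronoun, so Principle B applies: it must be free in its binding domain.
Binding domain of *her₃*: the embedded TP, whose subject is Clara₂.
*Noor₁* c-commands the pronoun but from outside its binding domain, and is not c-commanded by it → coindexation permitted.
*Clara₂* c-commands the pronoun within its binding domain → coindexation would violate Principle B.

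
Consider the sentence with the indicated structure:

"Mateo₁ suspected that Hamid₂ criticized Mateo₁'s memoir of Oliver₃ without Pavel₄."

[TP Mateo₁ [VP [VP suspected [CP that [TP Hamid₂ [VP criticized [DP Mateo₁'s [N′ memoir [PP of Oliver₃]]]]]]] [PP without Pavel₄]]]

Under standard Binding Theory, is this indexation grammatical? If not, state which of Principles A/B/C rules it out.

The two coindexed NPs are *Mateo₁* (the higher occurrence) and *Mateo₁* (the lower occurrence).
*Mateo₁* (the lower occurrence) is an R-expression. Principle C requires it to be free everywhere.
*Mateo₁* (the higher occurrence) c-commands it and carries the same index.
The R-expression is bound → Principle C violation.

Principle C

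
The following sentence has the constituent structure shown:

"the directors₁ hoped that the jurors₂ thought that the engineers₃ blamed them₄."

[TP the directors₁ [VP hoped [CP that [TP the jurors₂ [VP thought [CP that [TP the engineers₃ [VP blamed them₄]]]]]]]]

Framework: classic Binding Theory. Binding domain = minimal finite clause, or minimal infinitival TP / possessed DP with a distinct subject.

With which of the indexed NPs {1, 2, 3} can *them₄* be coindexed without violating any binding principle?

*them* is a pronoun, so Principle B applies: it must be free in its binding domain.
Binding domain of *them₄*: the embedded TP, whose subject is the engineers₃.
*the directors₁* c-commands the pronoun but from outside its binding domain, and is not c-commanded by it → coindexation permitted.
*the jurors₂* c-commands the pronoun but from outside its binding domain, and is not c-commanded by it → coindexation permitted.
*the engineers₃* c-commands the pronoun within its binding domain → coindexation would violate Principle B.

{1, 2}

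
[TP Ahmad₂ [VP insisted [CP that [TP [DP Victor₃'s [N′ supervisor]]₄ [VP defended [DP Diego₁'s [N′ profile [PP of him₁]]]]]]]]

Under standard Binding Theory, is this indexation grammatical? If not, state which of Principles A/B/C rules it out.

Principle B

The two coindexed NPs are *Diego₁* and *him₁*.
*him₁* is a pronoun. Its binding domain is the possessed DP, whose subject is Diego₁.
*Diego₁* c-commands it within that domain and carries the same index.
The pronoun is locally bound → Principle B violation.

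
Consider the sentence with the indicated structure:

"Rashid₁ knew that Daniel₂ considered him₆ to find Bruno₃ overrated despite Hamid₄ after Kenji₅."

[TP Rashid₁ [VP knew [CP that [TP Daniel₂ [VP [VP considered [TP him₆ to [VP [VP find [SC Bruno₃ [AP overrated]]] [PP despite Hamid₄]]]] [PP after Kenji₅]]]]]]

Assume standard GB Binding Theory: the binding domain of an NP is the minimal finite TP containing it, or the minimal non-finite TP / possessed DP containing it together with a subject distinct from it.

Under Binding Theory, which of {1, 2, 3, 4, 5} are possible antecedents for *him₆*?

{1, 5}

*him* is a pronoun, so Principle B applies: it must be free in its binding domain.
Binding domain of *him₆*: the embedded TP, whose subject is Daniel₂.
*Rashid₁* c-commands the pronoun but from outside its binding domain, and is not c-commanded by it → coindexation permitted.
*Daniel₂* c-commands the pronoun within its binding domain → coindexation would violate Principle B.
*Bruno₃*: the pronoun c-commands this R-expression → coindexation would violate Principle C on *Bruno₃*.
*Hamid₄*: the pronoun c-commands this R-expression → coindexation would violate Principle C on *Hamid₄*.
*Kenji₅* and the pronoun do not c-command one another → neither Principle B nor Principle C is at stake; coindexation permitted.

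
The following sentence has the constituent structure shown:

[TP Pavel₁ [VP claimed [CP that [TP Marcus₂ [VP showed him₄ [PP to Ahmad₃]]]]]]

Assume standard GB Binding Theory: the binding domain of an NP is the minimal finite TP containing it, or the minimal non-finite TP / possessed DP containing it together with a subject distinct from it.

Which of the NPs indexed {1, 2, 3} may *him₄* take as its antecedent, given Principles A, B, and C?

{1}

*him* is a pronoun, so Principle B applies: it must be free in its binding domain.
Binding domain of *him₄*: the embedded TP, whose subject is Marcus₂.
*Pavel₁* c-commands the pronoun but from outside its binding domain, and is not c-commanded by it → coindexation permitted.
*Marcus₂* c-commands the pronoun within its binding domain → coindexation would violate Principle B.
*Ahmad₃*: the pronoun c-commands this R-expression → coindexation would violate Principle C on *Ahmad₃*.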